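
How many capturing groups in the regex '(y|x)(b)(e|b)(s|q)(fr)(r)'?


To count capturing groups, count each '(' that starts a group.
Pattern: '(y|x)(b)(e|b)(s|q)(fr)(r)'
Walking through the pattern:
  Position 0: '(' -> group #1
  Position 5: '(' -> group #2
  Position 8: '(' -> group #3
  Position 13: '(' -> group #4
  Position 18: '(' -> group #5
  Position 22: '(' -> group #6
Total capturing groups: 6

6


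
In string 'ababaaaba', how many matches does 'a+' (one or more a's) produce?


Pattern 'a+' matches one or more consecutive a's.
String: 'ababaaaba'
Scanning for runs of a:
  Match 1: 'a' (length 1)
  Match 2: 'a' (length 1)
  Match 3: 'aaa' (length 3)
  Match 4: 'a' (length 1)
Total matches: 4

4


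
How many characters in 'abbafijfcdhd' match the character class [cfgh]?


Character class [cfgh] matches any of: {c, f, g, h}
Scanning string 'abbafijfcdhd' character by character:
  pos 0: 'a' -> no
  pos 1: 'b' -> no
  pos 2: 'b' -> no
  pos 3: 'a' -> no
  pos 4: 'f' -> MATCH
  pos 5: 'i' -> no
  pos 6: 'j' -> no
  pos 7: 'f' -> MATCH
  pos 8: 'c' -> MATCH
  pos 9: 'd' -> no
  pos 10: 'h' -> MATCH
  pos 11: 'd' -> no
Total matches: 4

4


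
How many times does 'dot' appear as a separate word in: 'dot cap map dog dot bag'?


Scanning each word for exact match 'dot':
  Word 1: 'dot' -> MATCH
  Word 2: 'cap' -> no
  Word 3: 'map' -> no
  Word 4: 'dog' -> no
  Word 5: 'dot' -> MATCH
  Word 6: 'bag' -> no
Total matches: 2

2


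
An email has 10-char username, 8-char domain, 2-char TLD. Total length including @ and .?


An email address has format: username@domain.tld
Username length: 10
'@' character: 1
Domain length: 8
'.' character: 1
TLD length: 2
Total = 10 + 1 + 8 + 1 + 2 = 22

22


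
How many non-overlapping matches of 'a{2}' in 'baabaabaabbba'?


Pattern 'a{2}' matches exactly 2 consecutive a's (greedy, non-overlapping).
String: 'baabaabaabbba'
Scanning for runs of a's:
  Run at pos 1: 'aa' (length 2) -> 1 match(es)
  Run at pos 4: 'aa' (length 2) -> 1 match(es)
  Run at pos 7: 'aa' (length 2) -> 1 match(es)
  Run at pos 12: 'a' (length 1) -> 0 match(es)
Matches found: ['aa', 'aa', 'aa']
Total: 3

3


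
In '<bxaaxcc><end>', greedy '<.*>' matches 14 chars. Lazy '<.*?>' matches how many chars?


Greedy '<.*>' tries to match as MUCH as possible.
Lazy '<.*?>' tries to match as LITTLE as possible.

String: '<bxaaxcc><end>'
Greedy '<.*>' starts at first '<' and extends to the LAST '>': '<bxaaxcc><end>' (14 chars)
Lazy '<.*?>' starts at first '<' and stops at the FIRST '>': '<bxaaxcc>' (9 chars)

9


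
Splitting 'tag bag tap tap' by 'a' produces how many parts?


Splitting by 'a' breaks the string at each occurrence of the separator.
Text: 'tag bag tap tap'
Parts after split:
  Part 1: 't'
  Part 2: 'g b'
  Part 3: 'g t'
  Part 4: 'p t'
  Part 5: 'p'
Total parts: 5

5


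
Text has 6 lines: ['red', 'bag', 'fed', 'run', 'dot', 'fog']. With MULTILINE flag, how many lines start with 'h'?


With MULTILINE flag, ^ matches the start of each line.
Lines: ['red', 'bag', 'fed', 'run', 'dot', 'fog']
Checking which lines start with 'h':
  Line 1: 'red' -> no
  Line 2: 'bag' -> no
  Line 3: 'fed' -> no
  Line 4: 'run' -> no
  Line 5: 'dot' -> no
  Line 6: 'fog' -> no
Matching lines: []
Count: 0

0


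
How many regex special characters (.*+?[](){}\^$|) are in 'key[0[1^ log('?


Regex special characters are: . * + ? [ ] ( ) { } \ ^ $ |
Scanning 'key[0[1^ log(':
  pos 3: '[' -> SPECIAL
  pos 5: '[' -> SPECIAL
  pos 7: '^' -> SPECIAL
  pos 12: '(' -> SPECIAL
Special chars found: ['[', '[', '^', '(']
Total: 4

4


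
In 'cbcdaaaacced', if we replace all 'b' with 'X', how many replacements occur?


re.sub('b', 'X', text) replaces every occurrence of 'b' with 'X'.
Text: 'cbcdaaaacced'
Scanning for 'b':
  pos 1: 'b' -> replacement #1
Total replacements: 1

1


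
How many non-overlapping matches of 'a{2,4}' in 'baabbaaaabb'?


Pattern 'a{2,4}' matches between 2 and 4 consecutive a's (greedy).
String: 'baabbaaaabb'
Finding runs of a's and applying greedy matching:
  Run at pos 1: 'aa' (length 2)
  Run at pos 5: 'aaaa' (length 4)
Matches: ['aa', 'aaaa']
Count: 2

2


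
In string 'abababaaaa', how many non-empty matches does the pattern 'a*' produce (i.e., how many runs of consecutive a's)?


Pattern 'a*' matches zero or more a's. We want non-empty runs of consecutive a's.
String: 'abababaaaa'
Walking through the string to find runs of a's:
  Run 1: positions 0-0 -> 'a'
  Run 2: positions 2-2 -> 'a'
  Run 3: positions 4-4 -> 'a'
  Run 4: positions 6-9 -> 'aaaa'
Non-empty runs found: ['a', 'a', 'a', 'aaaa']
Count: 4

4


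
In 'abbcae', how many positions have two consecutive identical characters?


Looking for consecutive identical characters in 'abbcae':
  pos 0-1: 'a' vs 'b' -> different
  pos 1-2: 'b' vs 'b' -> MATCH ('bb')
  pos 2-3: 'b' vs 'c' -> different
  pos 3-4: 'c' vs 'a' -> different
  pos 4-5: 'a' vs 'e' -> different
Consecutive identical pairs: ['bb']
Count: 1

1


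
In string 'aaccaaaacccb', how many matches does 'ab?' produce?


Pattern 'ab?' matches 'a' optionally followed by 'b'.
String: 'aaccaaaacccb'
Scanning left to right for 'a' then checking next char:
  Match 1: 'a' (a not followed by b)
  Match 2: 'a' (a not followed by b)
  Match 3: 'a' (a not followed by b)
  Match 4: 'a' (a not followed by b)
  Match 5: 'a' (a not followed by b)
  Match 6: 'a' (a not followed by b)
Total matches: 6

6


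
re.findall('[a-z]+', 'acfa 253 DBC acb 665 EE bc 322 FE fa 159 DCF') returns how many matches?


Pattern '[a-z]+' finds one or more lowercase letters.
Text: 'acfa 253 DBC acb 665 EE bc 322 FE fa 159 DCF'
Scanning for matches:
  Match 1: 'acfa'
  Match 2: 'acb'
  Match 3: 'bc'
  Match 4: 'fa'
Total matches: 4

4


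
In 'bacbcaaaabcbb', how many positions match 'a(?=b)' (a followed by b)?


Lookahead 'a(?=b)' matches 'a' only when followed by 'b'.
String: 'bacbcaaaabcbb'
Checking each position where char is 'a':
  pos 1: 'a' -> no (next='c')
  pos 5: 'a' -> no (next='a')
  pos 6: 'a' -> no (next='a')
  pos 7: 'a' -> no (next='a')
  pos 8: 'a' -> MATCH (next='b')
Matching positions: [8]
Count: 1

1


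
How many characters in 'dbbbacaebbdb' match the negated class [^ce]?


Negated class [^ce] matches any char NOT in {c, e}
Scanning 'dbbbacaebbdb':
  pos 0: 'd' -> MATCH
  pos 1: 'b' -> MATCH
  pos 2: 'b' -> MATCH
  pos 3: 'b' -> MATCH
  pos 4: 'a' -> MATCH
  pos 5: 'c' -> no (excluded)
  pos 6: 'a' -> MATCH
  pos 7: 'e' -> no (excluded)
  pos 8: 'b' -> MATCH
  pos 9: 'b' -> MATCH
  pos 10: 'd' -> MATCH
  pos 11: 'b' -> MATCH
Total matches: 10

10


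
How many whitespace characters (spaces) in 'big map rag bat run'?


\s matches whitespace characters (spaces, tabs, etc.).
Text: 'big map rag bat run'
This text has 5 words separated by spaces.
Number of spaces = number of words - 1 = 5 - 1 = 4

4


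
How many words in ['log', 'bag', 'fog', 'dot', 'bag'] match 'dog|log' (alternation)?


Alternation 'dog|log' matches either 'dog' or 'log'.
Checking each word:
  'log' -> MATCH
  'bag' -> no
  'fog' -> no
  'dot' -> no
  'bag' -> no
Matches: ['log']
Count: 1

1


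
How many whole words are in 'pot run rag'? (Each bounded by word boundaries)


Word boundaries (\b) mark the start/end of each word.
Text: 'pot run rag'
Splitting by whitespace:
  Word 1: 'pot'
  Word 2: 'run'
  Word 3: 'rag'
Total whole words: 3

3


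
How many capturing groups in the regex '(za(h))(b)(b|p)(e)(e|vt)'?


To count capturing groups, count each '(' that starts a group.
Pattern: '(za(h))(b)(b|p)(e)(e|vt)'
Walking through the pattern:
  Position 0: '(' -> group #1
  Position 3: '(' -> group #2
  Position 7: '(' -> group #3
  Position 10: '(' -> group #4
  Position 15: '(' -> group #5
  Position 18: '(' -> group #6
Total capturing groups: 6

6


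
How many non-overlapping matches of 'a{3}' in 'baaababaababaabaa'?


Pattern 'a{3}' matches exactly 3 consecutive a's (greedy, non-overlapping).
String: 'baaababaababaabaa'
Scanning for runs of a's:
  Run at pos 1: 'aaa' (length 3) -> 1 match(es)
  Run at pos 5: 'a' (length 1) -> 0 match(es)
  Run at pos 7: 'aa' (length 2) -> 0 match(es)
  Run at pos 10: 'a' (length 1) -> 0 match(es)
  Run at pos 12: 'aa' (length 2) -> 0 match(es)
  Run at pos 15: 'aa' (length 2) -> 0 match(es)
Matches found: ['aaa']
Total: 1

1


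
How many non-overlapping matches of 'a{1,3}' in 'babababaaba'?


Pattern 'a{1,3}' matches between 1 and 3 consecutive a's (greedy).
String: 'babababaaba'
Finding runs of a's and applying greedy matching:
  Run at pos 1: 'a' (length 1)
  Run at pos 3: 'a' (length 1)
  Run at pos 5: 'a' (length 1)
  Run at pos 7: 'aa' (length 2)
  Run at pos 10: 'a' (length 1)
Matches: ['a', 'a', 'a', 'aa', 'a']
Count: 5

5


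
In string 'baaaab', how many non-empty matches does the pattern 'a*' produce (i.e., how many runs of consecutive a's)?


Pattern 'a*' matches zero or more a's. We want non-empty runs of consecutive a's.
String: 'baaaab'
Walking through the string to find runs of a's:
  Run 1: positions 1-4 -> 'aaaa'
Non-empty runs found: ['aaaa']
Count: 1

1


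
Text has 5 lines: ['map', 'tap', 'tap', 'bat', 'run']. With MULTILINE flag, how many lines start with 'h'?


With MULTILINE flag, ^ matches the start of each line.
Lines: ['map', 'tap', 'tap', 'bat', 'run']
Checking which lines start with 'h':
  Line 1: 'map' -> no
  Line 2: 'tap' -> no
  Line 3: 'tap' -> no
  Line 4: 'bat' -> no
  Line 5: 'run' -> no
Matching lines: []
Count: 0

0


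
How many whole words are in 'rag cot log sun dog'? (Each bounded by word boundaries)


Word boundaries (\b) mark the start/end of each word.
Text: 'rag cot log sun dog'
Splitting by whitespace:
  Word 1: 'rag'
  Word 2: 'cot'
  Word 3: 'log'
  Word 4: 'sun'
  Word 5: 'dog'
Total whole words: 5

5


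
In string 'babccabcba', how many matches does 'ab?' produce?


Pattern 'ab?' matches 'a' optionally followed by 'b'.
String: 'babccabcba'
Scanning left to right for 'a' then checking next char:
  Match 1: 'ab' (a followed by b)
  Match 2: 'ab' (a followed by b)
  Match 3: 'a' (a not followed by b)
Total matches: 3

3


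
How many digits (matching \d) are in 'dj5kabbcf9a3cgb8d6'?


\d matches any digit 0-9.
Scanning 'dj5kabbcf9a3cgb8d6':
  pos 2: '5' -> DIGIT
  pos 9: '9' -> DIGIT
  pos 11: '3' -> DIGIT
  pos 15: '8' -> DIGIT
  pos 17: '6' -> DIGIT
Digits found: ['5', '9', '3', '8', '6']
Total: 5

5


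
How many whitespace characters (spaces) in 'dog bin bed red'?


\s matches whitespace characters (spaces, tabs, etc.).
Text: 'dog bin bed red'
This text has 4 words separated by spaces.
Number of spaces = number of words - 1 = 4 - 1 = 3

3


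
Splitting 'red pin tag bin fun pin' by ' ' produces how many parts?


Splitting by ' ' breaks the string at each occurrence of the separator.
Text: 'red pin tag bin fun pin'
Parts after split:
  Part 1: 'red'
  Part 2: 'pin'
  Part 3: 'tag'
  Part 4: 'bin'
  Part 5: 'fun'
  Part 6: 'pin'
Total parts: 6

6


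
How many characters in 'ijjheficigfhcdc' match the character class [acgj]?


Character class [acgj] matches any of: {a, c, g, j}
Scanning string 'ijjheficigfhcdc' character by character:
  pos 0: 'i' -> no
  pos 1: 'j' -> MATCH
  pos 2: 'j' -> MATCH
  pos 3: 'h' -> no
  pos 4: 'e' -> no
  pos 5: 'f' -> no
  pos 6: 'i' -> no
  pos 7: 'c' -> MATCH
  pos 8: 'i' -> no
  pos 9: 'g' -> MATCH
  pos 10: 'f' -> no
  pos 11: 'h' -> no
  pos 12: 'c' -> MATCH
  pos 13: 'd' -> no
  pos 14: 'c' -> MATCH
Total matches: 6

6


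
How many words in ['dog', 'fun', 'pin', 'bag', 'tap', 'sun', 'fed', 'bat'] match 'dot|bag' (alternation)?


Alternation 'dot|bag' matches either 'dot' or 'bag'.
Checking each word:
  'dog' -> no
  'fun' -> no
  'pin' -> no
  'bag' -> MATCH
  'tap' -> no
  'sun' -> no
  'fed' -> no
  'bat' -> no
Matches: ['bag']
Count: 1

1


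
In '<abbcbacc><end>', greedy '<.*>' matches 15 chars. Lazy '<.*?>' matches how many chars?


Greedy '<.*>' tries to match as MUCH as possible.
Lazy '<.*?>' tries to match as LITTLE as possible.

String: '<abbcbacc><end>'
Greedy '<.*>' starts at first '<' and extends to the LAST '>': '<abbcbacc><end>' (15 chars)
Lazy '<.*?>' starts at first '<' and stops at the FIRST '>': '<abbcbacc>' (10 chars)

10


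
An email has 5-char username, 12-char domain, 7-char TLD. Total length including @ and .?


An email address has format: username@domain.tld
Username length: 5
'@' character: 1
Domain length: 12
'.' character: 1
TLD length: 7
Total = 5 + 1 + 12 + 1 + 7 = 26

26


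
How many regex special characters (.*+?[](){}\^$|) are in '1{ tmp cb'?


Regex special characters are: . * + ? [ ] ( ) { } \ ^ $ |
Scanning '1{ tmp cb':
  pos 1: '{' -> SPECIAL
Special chars found: ['{']
Total: 1

1


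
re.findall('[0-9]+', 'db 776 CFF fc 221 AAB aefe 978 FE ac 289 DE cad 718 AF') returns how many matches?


Pattern '[0-9]+' finds one or more digits.
Text: 'db 776 CFF fc 221 AAB aefe 978 FE ac 289 DE cad 718 AF'
Scanning for matches:
  Match 1: '776'
  Match 2: '221'
  Match 3: '978'
  Match 4: '289'
  Match 5: '718'
Total matches: 5

5


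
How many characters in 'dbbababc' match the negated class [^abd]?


Negated class [^abd] matches any char NOT in {a, b, d}
Scanning 'dbbababc':
  pos 0: 'd' -> no (excluded)
  pos 1: 'b' -> no (excluded)
  pos 2: 'b' -> no (excluded)
  pos 3: 'a' -> no (excluded)
  pos 4: 'b' -> no (excluded)
  pos 5: 'a' -> no (excluded)
  pos 6: 'b' -> no (excluded)
  pos 7: 'c' -> MATCH
Total matches: 1

1


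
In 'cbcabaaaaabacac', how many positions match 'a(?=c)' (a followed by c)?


Lookahead 'a(?=c)' matches 'a' only when followed by 'c'.
String: 'cbcabaaaaabacac'
Checking each position where char is 'a':
  pos 3: 'a' -> no (next='b')
  pos 5: 'a' -> no (next='a')
  pos 6: 'a' -> no (next='a')
  pos 7: 'a' -> no (next='a')
  pos 8: 'a' -> no (next='a')
  pos 9: 'a' -> no (next='b')
  pos 11: 'a' -> MATCH (next='c')
  pos 13: 'a' -> MATCH (next='c')
Matching positions: [11, 13]
Count: 2

2


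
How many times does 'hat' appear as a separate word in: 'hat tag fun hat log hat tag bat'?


Scanning each word for exact match 'hat':
  Word 1: 'hat' -> MATCH
  Word 2: 'tag' -> no
  Word 3: 'fun' -> no
  Word 4: 'hat' -> MATCH
  Word 5: 'log' -> no
  Word 6: 'hat' -> MATCH
  Word 7: 'tag' -> no
  Word 8: 'bat' -> no
Total matches: 3

3


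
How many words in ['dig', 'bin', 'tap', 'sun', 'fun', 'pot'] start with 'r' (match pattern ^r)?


Pattern ^r anchors to start of word. Check which words begin with 'r':
  'dig' -> no
  'bin' -> no
  'tap' -> no
  'sun' -> no
  'fun' -> no
  'pot' -> no
Matching words: []
Count: 0

0


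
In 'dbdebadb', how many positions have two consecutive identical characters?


Looking for consecutive identical characters in 'dbdebadb':
  pos 0-1: 'd' vs 'b' -> different
  pos 1-2: 'b' vs 'd' -> different
  pos 2-3: 'd' vs 'e' -> different
  pos 3-4: 'e' vs 'b' -> different
  pos 4-5: 'b' vs 'a' -> different
  pos 5-6: 'a' vs 'd' -> different
  pos 6-7: 'd' vs 'b' -> different
Consecutive identical pairs: []
Count: 0

0


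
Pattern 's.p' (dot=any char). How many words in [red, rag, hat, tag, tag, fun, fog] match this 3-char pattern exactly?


Pattern 's.p' means: starts with 's', any single char, ends with 'p'.
Checking each word (must be exactly 3 chars):
  'red' (len=3): no
  'rag' (len=3): no
  'hat' (len=3): no
  'tag' (len=3): no
  'tag' (len=3): no
  'fun' (len=3): no
  'fog' (len=3): no
Matching words: []
Total: 0

0


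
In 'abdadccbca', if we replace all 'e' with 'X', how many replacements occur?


re.sub('e', 'X', text) replaces every occurrence of 'e' with 'X'.
Text: 'abdadccbca'
Scanning for 'e':
Total replacements: 0

0


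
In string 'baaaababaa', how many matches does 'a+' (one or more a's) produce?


Pattern 'a+' matches one or more consecutive a's.
String: 'baaaababaa'
Scanning for runs of a:
  Match 1: 'aaaa' (length 4)
  Match 2: 'a' (length 1)
  Match 3: 'aa' (length 2)
Total matches: 3

3


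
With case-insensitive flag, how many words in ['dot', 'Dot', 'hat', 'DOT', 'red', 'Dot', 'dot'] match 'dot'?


Case-insensitive matching: compare each word's lowercase form to 'dot'.
  'dot' -> lower='dot' -> MATCH
  'Dot' -> lower='dot' -> MATCH
  'hat' -> lower='hat' -> no
  'DOT' -> lower='dot' -> MATCH
  'red' -> lower='red' -> no
  'Dot' -> lower='dot' -> MATCH
  'dot' -> lower='dot' -> MATCH
Matches: ['dot', 'Dot', 'DOT', 'Dot', 'dot']
Count: 5

5


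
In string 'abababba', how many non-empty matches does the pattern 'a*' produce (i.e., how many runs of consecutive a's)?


Pattern 'a*' matches zero or more a's. We want non-empty runs of consecutive a's.
String: 'abababba'
Walking through the string to find runs of a's:
  Run 1: positions 0-0 -> 'a'
  Run 2: positions 2-2 -> 'a'
  Run 3: positions 4-4 -> 'a'
  Run 4: positions 7-7 -> 'a'
Non-empty runs found: ['a', 'a', 'a', 'a']
Count: 4

4


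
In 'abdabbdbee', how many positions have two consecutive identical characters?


Looking for consecutive identical characters in 'abdabbdbee':
  pos 0-1: 'a' vs 'b' -> different
  pos 1-2: 'b' vs 'd' -> different
  pos 2-3: 'd' vs 'a' -> different
  pos 3-4: 'a' vs 'b' -> different
  pos 4-5: 'b' vs 'b' -> MATCH ('bb')
  pos 5-6: 'b' vs 'd' -> different
  pos 6-7: 'd' vs 'b' -> different
  pos 7-8: 'b' vs 'e' -> different
  pos 8-9: 'e' vs 'e' -> MATCH ('ee')
Consecutive identical pairs: ['bb', 'ee']
Count: 2

2


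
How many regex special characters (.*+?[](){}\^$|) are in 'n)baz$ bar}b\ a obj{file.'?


Regex special characters are: . * + ? [ ] ( ) { } \ ^ $ |
Scanning 'n)baz$ bar}b\ a obj{file.':
  pos 1: ')' -> SPECIAL
  pos 5: '$' -> SPECIAL
  pos 10: '}' -> SPECIAL
  pos 12: '\' -> SPECIAL
  pos 19: '{' -> SPECIAL
  pos 24: '.' -> SPECIAL
Special chars found: [')', '$', '}', '\\', '{', '.']
Total: 6

6


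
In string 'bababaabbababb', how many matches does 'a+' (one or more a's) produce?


Pattern 'a+' matches one or more consecutive a's.
String: 'bababaabbababb'
Scanning for runs of a:
  Match 1: 'a' (length 1)
  Match 2: 'a' (length 1)
  Match 3: 'aa' (length 2)
  Match 4: 'a' (length 1)
  Match 5: 'a' (length 1)
Total matches: 5

5


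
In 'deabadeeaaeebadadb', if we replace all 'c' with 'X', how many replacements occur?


re.sub('c', 'X', text) replaces every occurrence of 'c' with 'X'.
Text: 'deabadeeaaeebadadb'
Scanning for 'c':
Total replacements: 0

0


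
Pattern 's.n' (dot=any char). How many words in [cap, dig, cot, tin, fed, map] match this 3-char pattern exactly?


Pattern 's.n' means: starts with 's', any single char, ends with 'n'.
Checking each word (must be exactly 3 chars):
  'cap' (len=3): no
  'dig' (len=3): no
  'cot' (len=3): no
  'tin' (len=3): no
  'fed' (len=3): no
  'map' (len=3): no
Matching words: []
Total: 0

0


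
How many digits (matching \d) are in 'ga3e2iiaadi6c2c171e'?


\d matches any digit 0-9.
Scanning 'ga3e2iiaadi6c2c171e':
  pos 2: '3' -> DIGIT
  pos 4: '2' -> DIGIT
  pos 11: '6' -> DIGIT
  pos 13: '2' -> DIGIT
  pos 15: '1' -> DIGIT
  pos 16: '7' -> DIGIT
  pos 17: '1' -> DIGIT
Digits found: ['3', '2', '6', '2', '1', '7', '1']
Total: 7

7


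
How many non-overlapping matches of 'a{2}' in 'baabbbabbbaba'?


Pattern 'a{2}' matches exactly 2 consecutive a's (greedy, non-overlapping).
String: 'baabbbabbbaba'
Scanning for runs of a's:
  Run at pos 1: 'aa' (length 2) -> 1 match(es)
  Run at pos 6: 'a' (length 1) -> 0 match(es)
  Run at pos 10: 'a' (length 1) -> 0 match(es)
  Run at pos 12: 'a' (length 1) -> 0 match(es)
Matches found: ['aa']
Total: 1

1


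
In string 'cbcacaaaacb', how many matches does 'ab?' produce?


Pattern 'ab?' matches 'a' optionally followed by 'b'.
String: 'cbcacaaaacb'
Scanning left to right for 'a' then checking next char:
  Match 1: 'a' (a not followed by b)
  Match 2: 'a' (a not followed by b)
  Match 3: 'a' (a not followed by b)
  Match 4: 'a' (a not followed by b)
  Match 5: 'a' (a not followed by b)
Total matches: 5

5


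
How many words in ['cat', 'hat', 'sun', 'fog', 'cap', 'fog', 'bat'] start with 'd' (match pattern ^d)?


Pattern ^d anchors to start of word. Check which words begin with 'd':
  'cat' -> no
  'hat' -> no
  'sun' -> no
  'fog' -> no
  'cap' -> no
  'fog' -> no
  'bat' -> no
Matching words: []
Count: 0

0


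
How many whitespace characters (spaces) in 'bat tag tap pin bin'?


\s matches whitespace characters (spaces, tabs, etc.).
Text: 'bat tag tap pin bin'
This text has 5 words separated by spaces.
Number of spaces = number of words - 1 = 5 - 1 = 4

4


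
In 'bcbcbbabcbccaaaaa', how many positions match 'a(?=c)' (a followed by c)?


Lookahead 'a(?=c)' matches 'a' only when followed by 'c'.
String: 'bcbcbbabcbccaaaaa'
Checking each position where char is 'a':
  pos 6: 'a' -> no (next='b')
  pos 12: 'a' -> no (next='a')
  pos 13: 'a' -> no (next='a')
  pos 14: 'a' -> no (next='a')
  pos 15: 'a' -> no (next='a')
Matching positions: []
Count: 0

0


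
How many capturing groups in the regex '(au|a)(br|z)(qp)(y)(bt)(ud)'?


To count capturing groups, count each '(' that starts a group.
Pattern: '(au|a)(br|z)(qp)(y)(bt)(ud)'
Walking through the pattern:
  Position 0: '(' -> group #1
  Position 6: '(' -> group #2
  Position 12: '(' -> group #3
  Position 16: '(' -> group #4
  Position 19: '(' -> group #5
  Position 23: '(' -> group #6
Total capturing groups: 6

6


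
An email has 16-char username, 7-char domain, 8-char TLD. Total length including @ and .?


An email address has format: username@domain.tld
Username length: 16
'@' character: 1
Domain length: 7
'.' character: 1
TLD length: 8
Total = 16 + 1 + 7 + 1 + 8 = 33

33


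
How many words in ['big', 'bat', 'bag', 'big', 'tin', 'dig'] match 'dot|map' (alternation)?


Alternation 'dot|map' matches either 'dot' or 'map'.
Checking each word:
  'big' -> no
  'bat' -> no
  'bag' -> no
  'big' -> no
  'tin' -> no
  'dig' -> no
Matches: []
Count: 0

0


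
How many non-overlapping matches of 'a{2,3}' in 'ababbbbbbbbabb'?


Pattern 'a{2,3}' matches between 2 and 3 consecutive a's (greedy).
String: 'ababbbbbbbbabb'
Finding runs of a's and applying greedy matching:
  Run at pos 0: 'a' (length 1)
  Run at pos 2: 'a' (length 1)
  Run at pos 11: 'a' (length 1)
Matches: []
Count: 0

0


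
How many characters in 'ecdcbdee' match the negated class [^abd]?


Negated class [^abd] matches any char NOT in {a, b, d}
Scanning 'ecdcbdee':
  pos 0: 'e' -> MATCH
  pos 1: 'c' -> MATCH
  pos 2: 'd' -> no (excluded)
  pos 3: 'c' -> MATCH
  pos 4: 'b' -> no (excluded)
  pos 5: 'd' -> no (excluded)
  pos 6: 'e' -> MATCH
  pos 7: 'e' -> MATCH
Total matches: 5

5


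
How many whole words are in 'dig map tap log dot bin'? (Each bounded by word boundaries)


Word boundaries (\b) mark the start/end of each word.
Text: 'dig map tap log dot bin'
Splitting by whitespace:
  Word 1: 'dig'
  Word 2: 'map'
  Word 3: 'tap'
  Word 4: 'log'
  Word 5: 'dot'
  Word 6: 'bin'
Total whole words: 6

6


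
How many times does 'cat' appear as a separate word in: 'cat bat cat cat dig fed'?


Scanning each word for exact match 'cat':
  Word 1: 'cat' -> MATCH
  Word 2: 'bat' -> no
  Word 3: 'cat' -> MATCH
  Word 4: 'cat' -> MATCH
  Word 5: 'dig' -> no
  Word 6: 'fed' -> no
Total matches: 3

3


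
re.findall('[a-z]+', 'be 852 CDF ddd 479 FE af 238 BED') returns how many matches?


Pattern '[a-z]+' finds one or more lowercase letters.
Text: 'be 852 CDF ddd 479 FE af 238 BED'
Scanning for matches:
  Match 1: 'be'
  Match 2: 'ddd'
  Match 3: 'af'
Total matches: 3

3


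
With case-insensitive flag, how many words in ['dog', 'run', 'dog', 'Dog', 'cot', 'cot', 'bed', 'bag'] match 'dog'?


Case-insensitive matching: compare each word's lowercase form to 'dog'.
  'dog' -> lower='dog' -> MATCH
  'run' -> lower='run' -> no
  'dog' -> lower='dog' -> MATCH
  'Dog' -> lower='dog' -> MATCH
  'cot' -> lower='cot' -> no
  'cot' -> lower='cot' -> no
  'bed' -> lower='bed' -> no
  'bag' -> lower='bag' -> no
Matches: ['dog', 'dog', 'Dog']
Count: 3

3


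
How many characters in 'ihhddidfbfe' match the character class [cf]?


Character class [cf] matches any of: {c, f}
Scanning string 'ihhddidfbfe' character by character:
  pos 0: 'i' -> no
  pos 1: 'h' -> no
  pos 2: 'h' -> no
  pos 3: 'd' -> no
  pos 4: 'd' -> no
  pos 5: 'i' -> no
  pos 6: 'd' -> no
  pos 7: 'f' -> MATCH
  pos 8: 'b' -> no
  pos 9: 'f' -> MATCH
  pos 10: 'e' -> no
Total matches: 2

2


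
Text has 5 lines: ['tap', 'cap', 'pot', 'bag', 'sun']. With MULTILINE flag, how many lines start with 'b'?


With MULTILINE flag, ^ matches the start of each line.
Lines: ['tap', 'cap', 'pot', 'bag', 'sun']
Checking which lines start with 'b':
  Line 1: 'tap' -> no
  Line 2: 'cap' -> no
  Line 3: 'pot' -> no
  Line 4: 'bag' -> MATCH
  Line 5: 'sun' -> no
Matching lines: ['bag']
Count: 1

1


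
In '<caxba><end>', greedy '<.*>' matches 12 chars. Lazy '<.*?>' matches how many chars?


Greedy '<.*>' tries to match as MUCH as possible.
Lazy '<.*?>' tries to match as LITTLE as possible.

String: '<caxba><end>'
Greedy '<.*>' starts at first '<' and extends to the LAST '>': '<caxba><end>' (12 chars)
Lazy '<.*?>' starts at first '<' and stops at the FIRST '>': '<caxba>' (7 chars)

7


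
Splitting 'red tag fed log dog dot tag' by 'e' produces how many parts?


Splitting by 'e' breaks the string at each occurrence of the separator.
Text: 'red tag fed log dog dot tag'
Parts after split:
  Part 1: 'r'
  Part 2: 'd tag f'
  Part 3: 'd log dog dot tag'
Total parts: 3

3


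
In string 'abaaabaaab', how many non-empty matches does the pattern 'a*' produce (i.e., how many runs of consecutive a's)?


Pattern 'a*' matches zero or more a's. We want non-empty runs of consecutive a's.
String: 'abaaabaaab'
Walking through the string to find runs of a's:
  Run 1: positions 0-0 -> 'a'
  Run 2: positions 2-4 -> 'aaa'
  Run 3: positions 6-8 -> 'aaa'
Non-empty runs found: ['a', 'aaa', 'aaa']
Count: 3

3


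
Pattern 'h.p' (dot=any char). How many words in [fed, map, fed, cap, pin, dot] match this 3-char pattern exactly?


Pattern 'h.p' means: starts with 'h', any single char, ends with 'p'.
Checking each word (must be exactly 3 chars):
  'fed' (len=3): no
  'map' (len=3): no
  'fed' (len=3): no
  'cap' (len=3): no
  'pin' (len=3): no
  'dot' (len=3): no
Matching words: []
Total: 0

0


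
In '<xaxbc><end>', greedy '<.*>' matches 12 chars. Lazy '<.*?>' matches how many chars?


Greedy '<.*>' tries to match as MUCH as possible.
Lazy '<.*?>' tries to match as LITTLE as possible.

String: '<xaxbc><end>'
Greedy '<.*>' starts at first '<' and extends to the LAST '>': '<xaxbc><end>' (12 chars)
Lazy '<.*?>' starts at first '<' and stops at the FIRST '>': '<xaxbc>' (7 chars)

7


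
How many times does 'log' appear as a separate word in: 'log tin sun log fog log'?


Scanning each word for exact match 'log':
  Word 1: 'log' -> MATCH
  Word 2: 'tin' -> no
  Word 3: 'sun' -> no
  Word 4: 'log' -> MATCH
  Word 5: 'fog' -> no
  Word 6: 'log' -> MATCH
Total matches: 3

3


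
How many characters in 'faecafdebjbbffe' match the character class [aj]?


Character class [aj] matches any of: {a, j}
Scanning string 'faecafdebjbbffe' character by character:
  pos 0: 'f' -> no
  pos 1: 'a' -> MATCH
  pos 2: 'e' -> no
  pos 3: 'c' -> no
  pos 4: 'a' -> MATCH
  pos 5: 'f' -> no
  pos 6: 'd' -> no
  pos 7: 'e' -> no
  pos 8: 'b' -> no
  pos 9: 'j' -> MATCH
  pos 10: 'b' -> no
  pos 11: 'b' -> no
  pos 12: 'f' -> no
  pos 13: 'f' -> no
  pos 14: 'e' -> no
Total matches: 3

3


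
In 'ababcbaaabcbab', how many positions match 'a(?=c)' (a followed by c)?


Lookahead 'a(?=c)' matches 'a' only when followed by 'c'.
String: 'ababcbaaabcbab'
Checking each position where char is 'a':
  pos 0: 'a' -> no (next='b')
  pos 2: 'a' -> no (next='b')
  pos 6: 'a' -> no (next='a')
  pos 7: 'a' -> no (next='a')
  pos 8: 'a' -> no (next='b')
  pos 12: 'a' -> no (next='b')
Matching positions: []
Count: 0

0


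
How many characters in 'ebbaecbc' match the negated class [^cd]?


Negated class [^cd] matches any char NOT in {c, d}
Scanning 'ebbaecbc':
  pos 0: 'e' -> MATCH
  pos 1: 'b' -> MATCH
  pos 2: 'b' -> MATCH
  pos 3: 'a' -> MATCH
  pos 4: 'e' -> MATCH
  pos 5: 'c' -> no (excluded)
  pos 6: 'b' -> MATCH
  pos 7: 'c' -> no (excluded)
Total matches: 6

6


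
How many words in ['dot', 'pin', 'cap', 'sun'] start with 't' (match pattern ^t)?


Pattern ^t anchors to start of word. Check which words begin with 't':
  'dot' -> no
  'pin' -> no
  'cap' -> no
  'sun' -> no
Matching words: []
Count: 0

0


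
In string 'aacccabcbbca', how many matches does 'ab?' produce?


Pattern 'ab?' matches 'a' optionally followed by 'b'.
String: 'aacccabcbbca'
Scanning left to right for 'a' then checking next char:
  Match 1: 'a' (a not followed by b)
  Match 2: 'a' (a not followed by b)
  Match 3: 'ab' (a followed by b)
  Match 4: 'a' (a not followed by b)
Total matches: 4

4


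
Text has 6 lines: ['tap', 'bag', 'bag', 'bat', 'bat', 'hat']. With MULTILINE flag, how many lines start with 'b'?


With MULTILINE flag, ^ matches the start of each line.
Lines: ['tap', 'bag', 'bag', 'bat', 'bat', 'hat']
Checking which lines start with 'b':
  Line 1: 'tap' -> no
  Line 2: 'bag' -> MATCH
  Line 3: 'bag' -> MATCH
  Line 4: 'bat' -> MATCH
  Line 5: 'bat' -> MATCH
  Line 6: 'hat' -> no
Matching lines: ['bag', 'bag', 'bat', 'bat']
Count: 4

4


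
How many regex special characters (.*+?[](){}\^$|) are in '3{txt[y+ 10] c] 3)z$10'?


Regex special characters are: . * + ? [ ] ( ) { } \ ^ $ |
Scanning '3{txt[y+ 10] c] 3)z$10':
  pos 1: '{' -> SPECIAL
  pos 5: '[' -> SPECIAL
  pos 7: '+' -> SPECIAL
  pos 11: ']' -> SPECIAL
  pos 14: ']' -> SPECIAL
  pos 17: ')' -> SPECIAL
  pos 19: '$' -> SPECIAL
Special chars found: ['{', '[', '+', ']', ']', ')', '$']
Total: 7

7


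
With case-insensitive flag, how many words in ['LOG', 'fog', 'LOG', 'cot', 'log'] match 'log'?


Case-insensitive matching: compare each word's lowercase form to 'log'.
  'LOG' -> lower='log' -> MATCH
  'fog' -> lower='fog' -> no
  'LOG' -> lower='log' -> MATCH
  'cot' -> lower='cot' -> no
  'log' -> lower='log' -> MATCH
Matches: ['LOG', 'LOG', 'log']
Count: 3

3


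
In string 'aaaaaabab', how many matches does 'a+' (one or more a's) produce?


Pattern 'a+' matches one or more consecutive a's.
String: 'aaaaaabab'
Scanning for runs of a:
  Match 1: 'aaaaaa' (length 6)
  Match 2: 'a' (length 1)
Total matches: 2

2


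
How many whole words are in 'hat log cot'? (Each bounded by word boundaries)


Word boundaries (\b) mark the start/end of each word.
Text: 'hat log cot'
Splitting by whitespace:
  Word 1: 'hat'
  Word 2: 'log'
  Word 3: 'cot'
Total whole words: 3

3


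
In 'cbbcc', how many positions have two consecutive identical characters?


Looking for consecutive identical characters in 'cbbcc':
  pos 0-1: 'c' vs 'b' -> different
  pos 1-2: 'b' vs 'b' -> MATCH ('bb')
  pos 2-3: 'b' vs 'c' -> different
  pos 3-4: 'c' vs 'c' -> MATCH ('cc')
Consecutive identical pairs: ['bb', 'cc']
Count: 2

2


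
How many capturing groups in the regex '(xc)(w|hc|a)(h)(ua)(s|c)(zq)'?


To count capturing groups, count each '(' that starts a group.
Pattern: '(xc)(w|hc|a)(h)(ua)(s|c)(zq)'
Walking through the pattern:
  Position 0: '(' -> group #1
  Position 4: '(' -> group #2
  Position 12: '(' -> group #3
  Position 15: '(' -> group #4
  Position 19: '(' -> group #5
  Position 24: '(' -> group #6
Total capturing groups: 6

6


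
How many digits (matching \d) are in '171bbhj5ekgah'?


\d matches any digit 0-9.
Scanning '171bbhj5ekgah':
  pos 0: '1' -> DIGIT
  pos 1: '7' -> DIGIT
  pos 2: '1' -> DIGIT
  pos 7: '5' -> DIGIT
Digits found: ['1', '7', '1', '5']
Total: 4

4


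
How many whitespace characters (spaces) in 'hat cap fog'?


\s matches whitespace characters (spaces, tabs, etc.).
Text: 'hat cap fog'
This text has 3 words separated by spaces.
Number of spaces = number of words - 1 = 3 - 1 = 2

2


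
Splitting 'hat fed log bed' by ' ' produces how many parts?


Splitting by ' ' breaks the string at each occurrence of the separator.
Text: 'hat fed log bed'
Parts after split:
  Part 1: 'hat'
  Part 2: 'fed'
  Part 3: 'log'
  Part 4: 'bed'
Total parts: 4

4


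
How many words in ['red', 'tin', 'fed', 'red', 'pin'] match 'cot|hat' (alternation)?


Alternation 'cot|hat' matches either 'cot' or 'hat'.
Checking each word:
  'red' -> no
  'tin' -> no
  'fed' -> no
  'red' -> no
  'pin' -> no
Matches: []
Count: 0

0


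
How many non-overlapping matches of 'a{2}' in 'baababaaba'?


Pattern 'a{2}' matches exactly 2 consecutive a's (greedy, non-overlapping).
String: 'baababaaba'
Scanning for runs of a's:
  Run at pos 1: 'aa' (length 2) -> 1 match(es)
  Run at pos 4: 'a' (length 1) -> 0 match(es)
  Run at pos 6: 'aa' (length 2) -> 1 match(es)
  Run at pos 9: 'a' (length 1) -> 0 match(es)
Matches found: ['aa', 'aa']
Total: 2

2


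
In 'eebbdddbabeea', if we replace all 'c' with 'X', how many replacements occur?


re.sub('c', 'X', text) replaces every occurrence of 'c' with 'X'.
Text: 'eebbdddbabeea'
Scanning for 'c':
Total replacements: 0

0


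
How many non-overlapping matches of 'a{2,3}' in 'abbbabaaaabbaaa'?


Pattern 'a{2,3}' matches between 2 and 3 consecutive a's (greedy).
String: 'abbbabaaaabbaaa'
Finding runs of a's and applying greedy matching:
  Run at pos 0: 'a' (length 1)
  Run at pos 4: 'a' (length 1)
  Run at pos 6: 'aaaa' (length 4)
  Run at pos 12: 'aaa' (length 3)
Matches: ['aaa', 'aaa']
Count: 2

2


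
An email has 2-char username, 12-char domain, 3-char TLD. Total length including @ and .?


An email address has format: username@domain.tld
Username length: 2
'@' character: 1
Domain length: 12
'.' character: 1
TLD length: 3
Total = 2 + 1 + 12 + 1 + 3 = 19

19


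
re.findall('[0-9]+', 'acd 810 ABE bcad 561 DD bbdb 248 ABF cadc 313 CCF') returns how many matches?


Pattern '[0-9]+' finds one or more digits.
Text: 'acd 810 ABE bcad 561 DD bbdb 248 ABF cadc 313 CCF'
Scanning for matches:
  Match 1: '810'
  Match 2: '561'
  Match 3: '248'
  Match 4: '313'
Total matches: 4

4


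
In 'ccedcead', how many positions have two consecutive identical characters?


Looking for consecutive identical characters in 'ccedcead':
  pos 0-1: 'c' vs 'c' -> MATCH ('cc')
  pos 1-2: 'c' vs 'e' -> different
  pos 2-3: 'e' vs 'd' -> different
  pos 3-4: 'd' vs 'c' -> different
  pos 4-5: 'c' vs 'e' -> different
  pos 5-6: 'e' vs 'a' -> different
  pos 6-7: 'a' vs 'd' -> different
Consecutive identical pairs: ['cc']
Count: 1

1


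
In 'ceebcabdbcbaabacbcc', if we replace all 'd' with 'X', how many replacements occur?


re.sub('d', 'X', text) replaces every occurrence of 'd' with 'X'.
Text: 'ceebcabdbcbaabacbcc'
Scanning for 'd':
  pos 7: 'd' -> replacement #1
Total replacements: 1

1


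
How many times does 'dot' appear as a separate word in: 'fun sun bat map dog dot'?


Scanning each word for exact match 'dot':
  Word 1: 'fun' -> no
  Word 2: 'sun' -> no
  Word 3: 'bat' -> no
  Word 4: 'map' -> no
  Word 5: 'dog' -> no
  Word 6: 'dot' -> MATCH
Total matches: 1

1


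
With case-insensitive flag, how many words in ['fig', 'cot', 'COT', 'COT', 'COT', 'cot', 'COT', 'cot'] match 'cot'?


Case-insensitive matching: compare each word's lowercase form to 'cot'.
  'fig' -> lower='fig' -> no
  'cot' -> lower='cot' -> MATCH
  'COT' -> lower='cot' -> MATCH
  'COT' -> lower='cot' -> MATCH
  'COT' -> lower='cot' -> MATCH
  'cot' -> lower='cot' -> MATCH
  'COT' -> lower='cot' -> MATCH
  'cot' -> lower='cot' -> MATCH
Matches: ['cot', 'COT', 'COT', 'COT', 'cot', 'COT', 'cot']
Count: 7

7


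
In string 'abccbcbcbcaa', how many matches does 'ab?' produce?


Pattern 'ab?' matches 'a' optionally followed by 'b'.
String: 'abccbcbcbcaa'
Scanning left to right for 'a' then checking next char:
  Match 1: 'ab' (a followed by b)
  Match 2: 'a' (a not followed by b)
  Match 3: 'a' (a not followed by b)
Total matches: 3

3


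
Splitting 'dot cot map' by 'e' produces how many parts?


Splitting by 'e' breaks the string at each occurrence of the separator.
Text: 'dot cot map'
Parts after split:
  Part 1: 'dot cot map'
Total parts: 1

1


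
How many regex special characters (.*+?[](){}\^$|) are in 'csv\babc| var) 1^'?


Regex special characters are: . * + ? [ ] ( ) { } \ ^ $ |
Scanning 'csv\babc| var) 1^':
  pos 3: '\' -> SPECIAL
  pos 8: '|' -> SPECIAL
  pos 13: ')' -> SPECIAL
  pos 16: '^' -> SPECIAL
Special chars found: ['\\', '|', ')', '^']
Total: 4

4


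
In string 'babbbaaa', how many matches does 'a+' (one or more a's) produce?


Pattern 'a+' matches one or more consecutive a's.
String: 'babbbaaa'
Scanning for runs of a:
  Match 1: 'a' (length 1)
  Match 2: 'aaa' (length 3)
Total matches: 2

2


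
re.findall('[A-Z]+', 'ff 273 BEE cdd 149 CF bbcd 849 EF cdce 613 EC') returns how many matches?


Pattern '[A-Z]+' finds one or more uppercase letters.
Text: 'ff 273 BEE cdd 149 CF bbcd 849 EF cdce 613 EC'
Scanning for matches:
  Match 1: 'BEE'
  Match 2: 'CF'
  Match 3: 'EF'
  Match 4: 'EC'
Total matches: 4

4


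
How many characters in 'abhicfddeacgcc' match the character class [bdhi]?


Character class [bdhi] matches any of: {b, d, h, i}
Scanning string 'abhicfddeacgcc' character by character:
  pos 0: 'a' -> no
  pos 1: 'b' -> MATCH
  pos 2: 'h' -> MATCH
  pos 3: 'i' -> MATCH
  pos 4: 'c' -> no
  pos 5: 'f' -> no
  pos 6: 'd' -> MATCH
  pos 7: 'd' -> MATCH
  pos 8: 'e' -> no
  pos 9: 'a' -> no
  pos 10: 'c' -> no
  pos 11: 'g' -> no
  pos 12: 'c' -> no
  pos 13: 'c' -> no
Total matches: 5

5


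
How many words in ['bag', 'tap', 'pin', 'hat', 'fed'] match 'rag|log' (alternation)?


Alternation 'rag|log' matches either 'rag' or 'log'.
Checking each word:
  'bag' -> no
  'tap' -> no
  'pin' -> no
  'hat' -> no
  'fed' -> no
Matches: []
Count: 0

0


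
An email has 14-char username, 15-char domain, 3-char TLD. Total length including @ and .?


An email address has format: username@domain.tld
Username length: 14
'@' character: 1
Domain length: 15
'.' character: 1
TLD length: 3
Total = 14 + 1 + 15 + 1 + 3 = 34

34


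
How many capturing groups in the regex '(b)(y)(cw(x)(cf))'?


To count capturing groups, count each '(' that starts a group.
Pattern: '(b)(y)(cw(x)(cf))'
Walking through the pattern:
  Position 0: '(' -> group #1
  Position 3: '(' -> group #2
  Position 6: '(' -> group #3
  Position 9: '(' -> group #4
  Position 12: '(' -> group #5
Total capturing groups: 5

5


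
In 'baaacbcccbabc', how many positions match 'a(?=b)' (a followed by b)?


Lookahead 'a(?=b)' matches 'a' only when followed by 'b'.
String: 'baaacbcccbabc'
Checking each position where char is 'a':
  pos 1: 'a' -> no (next='a')
  pos 2: 'a' -> no (next='a')
  pos 3: 'a' -> no (next='c')
  pos 10: 'a' -> MATCH (next='b')
Matching positions: [10]
Count: 1

1


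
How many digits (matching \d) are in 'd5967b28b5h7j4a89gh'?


\d matches any digit 0-9.
Scanning 'd5967b28b5h7j4a89gh':
  pos 1: '5' -> DIGIT
  pos 2: '9' -> DIGIT
  pos 3: '6' -> DIGIT
  pos 4: '7' -> DIGIT
  pos 6: '2' -> DIGIT
  pos 7: '8' -> DIGIT
  pos 9: '5' -> DIGIT
  pos 11: '7' -> DIGIT
  pos 13: '4' -> DIGIT
  pos 15: '8' -> DIGIT
  pos 16: '9' -> DIGIT
Digits found: ['5', '9', '6', '7', '2', '8', '5', '7', '4', '8', '9']
Total: 11

11


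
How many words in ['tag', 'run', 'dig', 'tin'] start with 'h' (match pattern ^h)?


Pattern ^h anchors to start of word. Check which words begin with 'h':
  'tag' -> no
  'run' -> no
  'dig' -> no
  'tin' -> no
Matching words: []
Count: 0

0


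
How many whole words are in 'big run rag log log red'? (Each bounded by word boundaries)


Word boundaries (\b) mark the start/end of each word.
Text: 'big run rag log log red'
Splitting by whitespace:
  Word 1: 'big'
  Word 2: 'run'
  Word 3: 'rag'
  Word 4: 'log'
  Word 5: 'log'
  Word 6: 'red'
Total whole words: 6

6
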